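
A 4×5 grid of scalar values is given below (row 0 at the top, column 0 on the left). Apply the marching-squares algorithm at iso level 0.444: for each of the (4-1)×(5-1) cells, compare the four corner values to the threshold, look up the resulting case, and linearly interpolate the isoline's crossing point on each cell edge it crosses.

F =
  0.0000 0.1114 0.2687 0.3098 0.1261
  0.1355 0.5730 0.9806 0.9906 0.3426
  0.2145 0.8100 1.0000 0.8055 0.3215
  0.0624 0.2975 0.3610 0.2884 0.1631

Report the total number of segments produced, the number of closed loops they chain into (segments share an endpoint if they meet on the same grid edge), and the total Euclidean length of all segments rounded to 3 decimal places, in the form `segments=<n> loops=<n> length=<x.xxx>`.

segments=10 loops=1 length=9.725

cell (0,0): code 0100 → (0.721,1.000)–(1.000,0.705)
cell (0,1): code 1100 → (0.246,2.000)–(0.721,1.000)
cell (0,2): code 1100 → (0.197,3.000)–(0.246,2.000)
cell (0,3): code 1000 → (1.000,3.844)–(0.197,3.000)
cell (1,0): code 0110 → (1.000,0.705)–(2.000,0.385)
cell (1,3): code 1001 → (2.000,3.747)–(1.000,3.844)
cell (2,0): code 0010 → (2.000,0.385)–(2.714,1.000)
cell (2,1): code 0011 → (2.714,1.000)–(2.870,2.000)
cell (2,2): code 0011 → (2.870,2.000)–(2.699,3.000)
cell (2,3): code 0001 → (2.699,3.000)–(2.000,3.747)
total: 10 segments, chained into 1 closed loop(s), length Σ = 9.725143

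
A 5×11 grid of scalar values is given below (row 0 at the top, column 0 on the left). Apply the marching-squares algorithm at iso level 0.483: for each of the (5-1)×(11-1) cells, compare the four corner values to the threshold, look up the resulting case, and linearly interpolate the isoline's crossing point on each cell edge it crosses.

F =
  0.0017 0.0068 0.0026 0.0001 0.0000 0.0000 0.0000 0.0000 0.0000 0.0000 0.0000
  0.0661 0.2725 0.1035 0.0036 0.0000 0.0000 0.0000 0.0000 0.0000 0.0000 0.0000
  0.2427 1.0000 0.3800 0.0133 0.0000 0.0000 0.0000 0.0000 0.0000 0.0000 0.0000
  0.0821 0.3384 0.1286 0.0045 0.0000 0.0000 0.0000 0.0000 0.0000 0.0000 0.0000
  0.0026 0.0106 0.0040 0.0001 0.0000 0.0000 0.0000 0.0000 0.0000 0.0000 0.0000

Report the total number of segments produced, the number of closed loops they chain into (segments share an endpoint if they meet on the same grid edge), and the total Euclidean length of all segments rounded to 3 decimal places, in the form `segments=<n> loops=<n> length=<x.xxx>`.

cell (1,0): code 0100 → (1.289,1.000)–(2.000,0.317)
cell (1,1): code 1000 → (2.000,1.834)–(1.289,1.000)
cell (2,0): code 0010 → (2.000,0.317)–(2.781,1.000)
cell (2,1): code 0001 → (2.781,1.000)–(2.000,1.834)
total: 4 segments, chained into 1 closed loop(s), length Σ = 4.261498

segments=4 loops=1 length=4.261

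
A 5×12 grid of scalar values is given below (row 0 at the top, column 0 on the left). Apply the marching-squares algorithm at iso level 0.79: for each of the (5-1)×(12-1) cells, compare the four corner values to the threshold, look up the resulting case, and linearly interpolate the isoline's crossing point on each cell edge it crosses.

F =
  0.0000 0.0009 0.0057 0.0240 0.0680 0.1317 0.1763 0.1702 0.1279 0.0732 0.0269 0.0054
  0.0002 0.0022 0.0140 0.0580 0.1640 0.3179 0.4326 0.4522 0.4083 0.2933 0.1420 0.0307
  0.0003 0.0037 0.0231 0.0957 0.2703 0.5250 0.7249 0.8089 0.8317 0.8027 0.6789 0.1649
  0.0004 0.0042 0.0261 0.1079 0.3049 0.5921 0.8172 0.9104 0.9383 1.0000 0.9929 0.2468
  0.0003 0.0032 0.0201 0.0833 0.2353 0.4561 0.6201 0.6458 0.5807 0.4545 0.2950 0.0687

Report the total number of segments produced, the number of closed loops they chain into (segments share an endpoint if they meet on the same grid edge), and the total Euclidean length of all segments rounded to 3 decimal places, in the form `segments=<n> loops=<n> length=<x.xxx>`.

segments=14 loops=1 length=10.009

cell (1,6): code 0100 → (1.947,7.000)–(2.000,6.775)
cell (1,7): code 1100 → (1.902,8.000)–(1.947,7.000)
cell (1,8): code 1100 → (1.975,9.000)–(1.902,8.000)
cell (1,9): code 1000 → (2.000,9.103)–(1.975,9.000)
cell (2,5): code 0100 → (2.705,6.000)–(3.000,5.879)
cell (2,6): code 1110 → (2.000,6.775)–(2.705,6.000)
cell (2,9): code 1101 → (2.354,10.000)–(2.000,9.103)
cell (2,10): code 1000 → (3.000,10.272)–(2.354,10.000)
cell (3,5): code 0010 → (3.000,5.879)–(3.138,6.000)
cell (3,6): code 0011 → (3.138,6.000)–(3.455,7.000)
cell (3,7): code 0011 → (3.455,7.000)–(3.415,8.000)
cell (3,8): code 0011 → (3.415,8.000)–(3.385,9.000)
cell (3,9): code 0011 → (3.385,9.000)–(3.291,10.000)
cell (3,10): code 0001 → (3.291,10.000)–(3.000,10.272)
total: 14 segments, chained into 1 closed loop(s), length Σ = 10.008835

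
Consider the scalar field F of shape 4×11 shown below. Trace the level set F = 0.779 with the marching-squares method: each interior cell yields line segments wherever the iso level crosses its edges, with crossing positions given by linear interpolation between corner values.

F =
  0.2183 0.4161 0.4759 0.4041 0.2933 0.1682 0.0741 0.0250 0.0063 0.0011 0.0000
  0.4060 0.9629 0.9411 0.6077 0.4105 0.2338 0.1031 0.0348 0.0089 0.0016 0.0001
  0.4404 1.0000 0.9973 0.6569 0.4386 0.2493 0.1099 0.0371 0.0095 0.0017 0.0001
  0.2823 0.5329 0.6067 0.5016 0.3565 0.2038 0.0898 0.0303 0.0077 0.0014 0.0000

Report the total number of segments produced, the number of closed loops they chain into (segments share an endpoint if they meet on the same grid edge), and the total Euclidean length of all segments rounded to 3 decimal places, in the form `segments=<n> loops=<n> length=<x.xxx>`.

cell (0,0): code 0100 → (0.664,1.000)–(1.000,0.670)
cell (0,1): code 1100 → (0.652,2.000)–(0.664,1.000)
cell (0,2): code 1000 → (1.000,2.486)–(0.652,2.000)
cell (1,0): code 0110 → (1.000,0.670)–(2.000,0.605)
cell (1,2): code 1001 → (2.000,2.641)–(1.000,2.486)
cell (2,0): code 0010 → (2.000,0.605)–(2.473,1.000)
cell (2,1): code 0011 → (2.473,1.000)–(2.559,2.000)
cell (2,2): code 0001 → (2.559,2.000)–(2.000,2.641)
total: 8 segments, chained into 1 closed loop(s), length Σ = 6.554256

segments=8 loops=1 length=6.554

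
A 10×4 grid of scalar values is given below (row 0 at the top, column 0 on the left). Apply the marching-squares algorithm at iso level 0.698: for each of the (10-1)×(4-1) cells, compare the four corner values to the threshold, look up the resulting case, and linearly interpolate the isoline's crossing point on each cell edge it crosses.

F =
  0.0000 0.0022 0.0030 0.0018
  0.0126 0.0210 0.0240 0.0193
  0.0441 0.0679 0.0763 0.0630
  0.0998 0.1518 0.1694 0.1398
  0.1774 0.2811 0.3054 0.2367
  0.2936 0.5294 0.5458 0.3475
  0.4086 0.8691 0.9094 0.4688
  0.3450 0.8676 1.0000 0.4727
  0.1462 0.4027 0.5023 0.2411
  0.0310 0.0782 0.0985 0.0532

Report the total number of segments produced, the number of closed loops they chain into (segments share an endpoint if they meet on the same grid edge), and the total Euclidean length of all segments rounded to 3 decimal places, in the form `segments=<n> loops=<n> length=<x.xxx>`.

segments=8 loops=1 length=6.740

cell (5,0): code 0100 → (5.496,1.000)–(6.000,0.628)
cell (5,1): code 1100 → (5.419,2.000)–(5.496,1.000)
cell (5,2): code 1000 → (6.000,2.480)–(5.419,2.000)
cell (6,0): code 0110 → (6.000,0.628)–(7.000,0.675)
cell (6,2): code 1001 → (7.000,2.573)–(6.000,2.480)
cell (7,0): code 0010 → (7.000,0.675)–(7.365,1.000)
cell (7,1): code 0011 → (7.365,1.000)–(7.607,2.000)
cell (7,2): code 0001 → (7.607,2.000)–(7.000,2.573)
total: 8 segments, chained into 1 closed loop(s), length Σ = 6.739669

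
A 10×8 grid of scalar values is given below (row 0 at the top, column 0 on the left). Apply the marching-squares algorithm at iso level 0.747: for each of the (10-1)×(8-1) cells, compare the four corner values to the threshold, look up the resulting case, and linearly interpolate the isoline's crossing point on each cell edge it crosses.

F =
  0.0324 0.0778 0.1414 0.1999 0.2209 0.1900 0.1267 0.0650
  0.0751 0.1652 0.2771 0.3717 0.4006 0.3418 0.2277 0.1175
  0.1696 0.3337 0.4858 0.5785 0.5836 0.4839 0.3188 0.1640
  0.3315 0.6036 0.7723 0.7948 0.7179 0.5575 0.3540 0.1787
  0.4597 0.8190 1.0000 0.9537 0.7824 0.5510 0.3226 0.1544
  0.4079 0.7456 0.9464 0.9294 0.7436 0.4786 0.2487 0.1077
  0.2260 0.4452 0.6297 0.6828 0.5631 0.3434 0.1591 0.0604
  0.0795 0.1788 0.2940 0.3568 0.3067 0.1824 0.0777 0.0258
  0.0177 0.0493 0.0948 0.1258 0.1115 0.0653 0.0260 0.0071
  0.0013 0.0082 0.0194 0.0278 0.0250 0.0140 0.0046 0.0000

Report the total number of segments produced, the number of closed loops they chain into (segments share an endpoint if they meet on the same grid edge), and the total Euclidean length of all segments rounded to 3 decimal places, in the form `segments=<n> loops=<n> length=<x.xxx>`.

cell (2,1): code 0100 → (2.912,2.000)–(3.000,1.850)
cell (2,2): code 1100 → (2.779,3.000)–(2.912,2.000)
cell (2,3): code 1000 → (3.000,3.622)–(2.779,3.000)
cell (3,0): code 0100 → (3.666,1.000)–(4.000,0.800)
cell (3,1): code 1110 → (3.000,1.850)–(3.666,1.000)
cell (3,3): code 1101 → (3.451,4.000)–(3.000,3.622)
cell (3,4): code 1000 → (4.000,4.153)–(3.451,4.000)
cell (4,0): code 0010 → (4.000,0.800)–(4.981,1.000)
cell (4,1): code 0111 → (4.981,1.000)–(5.000,1.007)
cell (4,3): code 1011 → (5.000,3.982)–(4.912,4.000)
cell (4,4): code 0001 → (4.912,4.000)–(4.000,4.153)
cell (5,1): code 0010 → (5.000,1.007)–(5.630,2.000)
cell (5,2): code 0011 → (5.630,2.000)–(5.740,3.000)
cell (5,3): code 0001 → (5.740,3.000)–(5.000,3.982)
total: 14 segments, chained into 1 closed loop(s), length Σ = 9.917666

segments=14 loops=1 length=9.918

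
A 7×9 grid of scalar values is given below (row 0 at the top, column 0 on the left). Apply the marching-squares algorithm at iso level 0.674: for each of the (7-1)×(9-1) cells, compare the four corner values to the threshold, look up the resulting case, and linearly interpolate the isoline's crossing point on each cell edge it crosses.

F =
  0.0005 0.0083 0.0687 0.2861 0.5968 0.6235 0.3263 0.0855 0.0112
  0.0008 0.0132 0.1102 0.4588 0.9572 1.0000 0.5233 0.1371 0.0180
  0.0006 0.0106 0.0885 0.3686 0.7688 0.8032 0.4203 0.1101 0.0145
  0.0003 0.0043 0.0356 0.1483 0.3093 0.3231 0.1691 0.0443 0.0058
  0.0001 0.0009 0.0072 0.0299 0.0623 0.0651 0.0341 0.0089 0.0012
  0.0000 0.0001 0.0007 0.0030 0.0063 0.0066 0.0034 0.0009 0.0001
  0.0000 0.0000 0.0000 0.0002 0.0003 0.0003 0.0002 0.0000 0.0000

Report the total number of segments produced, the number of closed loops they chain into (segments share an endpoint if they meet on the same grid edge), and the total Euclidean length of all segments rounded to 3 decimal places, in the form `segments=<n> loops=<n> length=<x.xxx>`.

cell (0,3): code 0100 → (0.214,4.000)–(1.000,3.432)
cell (0,4): code 1100 → (0.134,5.000)–(0.214,4.000)
cell (0,5): code 1000 → (1.000,5.684)–(0.134,5.000)
cell (1,3): code 0110 → (1.000,3.432)–(2.000,3.763)
cell (1,5): code 1001 → (2.000,5.337)–(1.000,5.684)
cell (2,3): code 0010 → (2.000,3.763)–(2.206,4.000)
cell (2,4): code 0011 → (2.206,4.000)–(2.269,5.000)
cell (2,5): code 0001 → (2.269,5.000)–(2.000,5.337)
total: 8 segments, chained into 1 closed loop(s), length Σ = 6.935746

segments=8 loops=1 length=6.936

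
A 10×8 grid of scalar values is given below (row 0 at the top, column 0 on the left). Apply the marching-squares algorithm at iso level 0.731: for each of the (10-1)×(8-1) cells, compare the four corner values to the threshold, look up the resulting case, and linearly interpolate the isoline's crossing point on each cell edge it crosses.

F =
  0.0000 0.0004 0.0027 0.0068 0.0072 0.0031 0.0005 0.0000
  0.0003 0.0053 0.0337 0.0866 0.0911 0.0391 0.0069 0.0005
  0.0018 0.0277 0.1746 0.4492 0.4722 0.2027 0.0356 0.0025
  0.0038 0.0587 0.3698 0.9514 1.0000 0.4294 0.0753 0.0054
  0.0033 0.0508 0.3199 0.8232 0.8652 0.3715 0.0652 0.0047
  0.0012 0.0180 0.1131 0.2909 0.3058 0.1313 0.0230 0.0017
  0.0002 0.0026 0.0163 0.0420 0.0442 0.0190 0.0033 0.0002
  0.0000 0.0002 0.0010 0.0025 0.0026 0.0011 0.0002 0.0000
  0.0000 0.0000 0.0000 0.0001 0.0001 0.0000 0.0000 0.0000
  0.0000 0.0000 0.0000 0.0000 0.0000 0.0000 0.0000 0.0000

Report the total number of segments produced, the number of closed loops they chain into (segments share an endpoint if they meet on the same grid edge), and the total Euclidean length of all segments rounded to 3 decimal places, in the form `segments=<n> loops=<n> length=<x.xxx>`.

cell (2,2): code 0100 → (2.561,3.000)–(3.000,2.621)
cell (2,3): code 1100 → (2.490,4.000)–(2.561,3.000)
cell (2,4): code 1000 → (3.000,4.471)–(2.490,4.000)
cell (3,2): code 0110 → (3.000,2.621)–(4.000,2.817)
cell (3,4): code 1001 → (4.000,4.272)–(3.000,4.471)
cell (4,2): code 0010 → (4.000,2.817)–(4.173,3.000)
cell (4,3): code 0011 → (4.173,3.000)–(4.240,4.000)
cell (4,4): code 0001 → (4.240,4.000)–(4.000,4.272)
total: 8 segments, chained into 1 closed loop(s), length Σ = 5.932198

segments=8 loops=1 length=5.932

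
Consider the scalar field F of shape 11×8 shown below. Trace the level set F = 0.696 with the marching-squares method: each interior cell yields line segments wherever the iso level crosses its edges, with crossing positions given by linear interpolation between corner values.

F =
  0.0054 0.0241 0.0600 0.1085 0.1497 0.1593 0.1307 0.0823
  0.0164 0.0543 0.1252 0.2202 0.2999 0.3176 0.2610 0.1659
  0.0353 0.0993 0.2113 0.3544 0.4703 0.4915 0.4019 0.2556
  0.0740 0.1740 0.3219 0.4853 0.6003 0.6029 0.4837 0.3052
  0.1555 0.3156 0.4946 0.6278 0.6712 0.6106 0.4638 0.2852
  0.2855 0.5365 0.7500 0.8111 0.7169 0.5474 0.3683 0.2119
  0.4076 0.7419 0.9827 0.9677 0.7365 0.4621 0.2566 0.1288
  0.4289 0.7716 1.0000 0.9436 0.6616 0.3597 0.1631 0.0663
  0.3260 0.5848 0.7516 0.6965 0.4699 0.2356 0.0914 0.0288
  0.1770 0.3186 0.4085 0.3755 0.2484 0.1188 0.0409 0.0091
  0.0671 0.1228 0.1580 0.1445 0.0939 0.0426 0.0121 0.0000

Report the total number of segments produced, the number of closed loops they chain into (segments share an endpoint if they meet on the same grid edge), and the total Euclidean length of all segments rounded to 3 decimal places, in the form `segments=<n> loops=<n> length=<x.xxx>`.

segments=16 loops=1 length=11.350

cell (4,1): code 0100 → (4.789,2.000)–(5.000,1.747)
cell (4,2): code 1100 → (4.372,3.000)–(4.789,2.000)
cell (4,3): code 1100 → (4.543,4.000)–(4.372,3.000)
cell (4,4): code 1000 → (5.000,4.123)–(4.543,4.000)
cell (5,0): code 0100 → (5.777,1.000)–(6.000,0.863)
cell (5,1): code 1110 → (5.000,1.747)–(5.777,1.000)
cell (5,4): code 1001 → (6.000,4.148)–(5.000,4.123)
cell (6,0): code 0110 → (6.000,0.863)–(7.000,0.779)
cell (6,3): code 1011 → (7.000,3.878)–(6.541,4.000)
cell (6,4): code 0001 → (6.541,4.000)–(6.000,4.148)
cell (7,0): code 0010 → (7.000,0.779)–(7.405,1.000)
cell (7,1): code 0111 → (7.405,1.000)–(8.000,1.667)
cell (7,3): code 1001 → (8.000,3.002)–(7.000,3.878)
cell (8,1): code 0010 → (8.000,1.667)–(8.162,2.000)
cell (8,2): code 0011 → (8.162,2.000)–(8.002,3.000)
cell (8,3): code 0001 → (8.002,3.000)–(8.000,3.002)
total: 16 segments, chained into 1 closed loop(s), length Σ = 11.350462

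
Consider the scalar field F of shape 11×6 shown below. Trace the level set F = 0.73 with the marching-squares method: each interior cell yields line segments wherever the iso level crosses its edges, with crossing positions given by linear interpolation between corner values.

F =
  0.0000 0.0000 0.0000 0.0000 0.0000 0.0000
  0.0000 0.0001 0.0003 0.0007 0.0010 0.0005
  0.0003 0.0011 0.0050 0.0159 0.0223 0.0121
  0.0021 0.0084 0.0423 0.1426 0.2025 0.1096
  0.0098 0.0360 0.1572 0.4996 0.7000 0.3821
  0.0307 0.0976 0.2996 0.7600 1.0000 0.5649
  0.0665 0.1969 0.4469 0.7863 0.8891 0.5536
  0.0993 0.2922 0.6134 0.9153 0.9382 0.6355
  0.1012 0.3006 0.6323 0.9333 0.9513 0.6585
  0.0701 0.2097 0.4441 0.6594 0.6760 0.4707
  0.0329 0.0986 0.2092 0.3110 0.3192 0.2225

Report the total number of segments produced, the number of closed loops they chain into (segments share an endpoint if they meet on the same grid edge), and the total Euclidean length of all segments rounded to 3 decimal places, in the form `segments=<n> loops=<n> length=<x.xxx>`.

segments=12 loops=1 length=11.744

cell (4,2): code 0100 → (4.885,3.000)–(5.000,2.935)
cell (4,3): code 1100 → (4.100,4.000)–(4.885,3.000)
cell (4,4): code 1000 → (5.000,4.621)–(4.100,4.000)
cell (5,2): code 0110 → (5.000,2.935)–(6.000,2.834)
cell (5,4): code 1001 → (6.000,4.474)–(5.000,4.621)
cell (6,2): code 0110 → (6.000,2.834)–(7.000,2.386)
cell (6,4): code 1001 → (7.000,4.688)–(6.000,4.474)
cell (7,2): code 0110 → (7.000,2.386)–(8.000,2.325)
cell (7,4): code 1001 → (8.000,4.756)–(7.000,4.688)
cell (8,2): code 0010 → (8.000,2.325)–(8.742,3.000)
cell (8,3): code 0011 → (8.742,3.000)–(8.804,4.000)
cell (8,4): code 0001 → (8.804,4.000)–(8.000,4.756)
total: 12 segments, chained into 1 closed loop(s), length Σ = 11.743743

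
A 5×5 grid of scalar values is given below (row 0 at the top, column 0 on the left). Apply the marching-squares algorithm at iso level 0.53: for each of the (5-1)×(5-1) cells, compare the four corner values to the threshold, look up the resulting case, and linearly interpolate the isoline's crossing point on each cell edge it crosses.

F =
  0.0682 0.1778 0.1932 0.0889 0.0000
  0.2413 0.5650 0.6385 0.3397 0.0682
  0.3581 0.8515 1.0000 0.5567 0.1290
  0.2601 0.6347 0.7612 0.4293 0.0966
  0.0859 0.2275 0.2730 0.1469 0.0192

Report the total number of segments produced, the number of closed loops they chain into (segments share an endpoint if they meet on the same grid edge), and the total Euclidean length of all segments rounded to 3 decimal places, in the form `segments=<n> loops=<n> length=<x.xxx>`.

cell (0,0): code 0100 → (0.910,1.000)–(1.000,0.892)
cell (0,1): code 1100 → (0.756,2.000)–(0.910,1.000)
cell (0,2): code 1000 → (1.000,2.363)–(0.756,2.000)
cell (1,0): code 0110 → (1.000,0.892)–(2.000,0.348)
cell (1,2): code 1101 → (1.877,3.000)–(1.000,2.363)
cell (1,3): code 1000 → (2.000,3.062)–(1.877,3.000)
cell (2,0): code 0110 → (2.000,0.348)–(3.000,0.721)
cell (2,2): code 1011 → (3.000,2.697)–(2.210,3.000)
cell (2,3): code 0001 → (2.210,3.000)–(2.000,3.062)
cell (3,0): code 0010 → (3.000,0.721)–(3.257,1.000)
cell (3,1): code 0011 → (3.257,1.000)–(3.474,2.000)
cell (3,2): code 0001 → (3.474,2.000)–(3.000,2.697)
total: 12 segments, chained into 1 closed loop(s), length Σ = 8.327420

segments=12 loops=1 length=8.327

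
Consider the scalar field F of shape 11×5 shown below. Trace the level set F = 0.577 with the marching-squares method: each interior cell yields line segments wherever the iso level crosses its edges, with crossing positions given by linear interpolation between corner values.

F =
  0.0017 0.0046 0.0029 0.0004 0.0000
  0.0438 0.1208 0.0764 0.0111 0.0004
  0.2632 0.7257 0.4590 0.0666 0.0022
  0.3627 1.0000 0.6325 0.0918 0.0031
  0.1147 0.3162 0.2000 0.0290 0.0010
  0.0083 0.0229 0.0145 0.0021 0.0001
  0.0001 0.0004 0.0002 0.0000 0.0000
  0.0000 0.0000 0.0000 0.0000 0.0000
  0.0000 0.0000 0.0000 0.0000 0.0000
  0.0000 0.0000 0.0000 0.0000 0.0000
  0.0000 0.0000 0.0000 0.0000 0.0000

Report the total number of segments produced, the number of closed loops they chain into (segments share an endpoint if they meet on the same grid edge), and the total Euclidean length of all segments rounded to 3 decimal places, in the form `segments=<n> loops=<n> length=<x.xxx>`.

cell (1,0): code 0100 → (1.754,1.000)–(2.000,0.678)
cell (1,1): code 1000 → (2.000,1.558)–(1.754,1.000)
cell (2,0): code 0110 → (2.000,0.678)–(3.000,0.336)
cell (2,1): code 1101 → (2.680,2.000)–(2.000,1.558)
cell (2,2): code 1000 → (3.000,2.103)–(2.680,2.000)
cell (3,0): code 0010 → (3.000,0.336)–(3.619,1.000)
cell (3,1): code 0011 → (3.619,1.000)–(3.128,2.000)
cell (3,2): code 0001 → (3.128,2.000)–(3.000,2.103)
total: 8 segments, chained into 1 closed loop(s), length Σ = 5.403677

segments=8 loops=1 length=5.404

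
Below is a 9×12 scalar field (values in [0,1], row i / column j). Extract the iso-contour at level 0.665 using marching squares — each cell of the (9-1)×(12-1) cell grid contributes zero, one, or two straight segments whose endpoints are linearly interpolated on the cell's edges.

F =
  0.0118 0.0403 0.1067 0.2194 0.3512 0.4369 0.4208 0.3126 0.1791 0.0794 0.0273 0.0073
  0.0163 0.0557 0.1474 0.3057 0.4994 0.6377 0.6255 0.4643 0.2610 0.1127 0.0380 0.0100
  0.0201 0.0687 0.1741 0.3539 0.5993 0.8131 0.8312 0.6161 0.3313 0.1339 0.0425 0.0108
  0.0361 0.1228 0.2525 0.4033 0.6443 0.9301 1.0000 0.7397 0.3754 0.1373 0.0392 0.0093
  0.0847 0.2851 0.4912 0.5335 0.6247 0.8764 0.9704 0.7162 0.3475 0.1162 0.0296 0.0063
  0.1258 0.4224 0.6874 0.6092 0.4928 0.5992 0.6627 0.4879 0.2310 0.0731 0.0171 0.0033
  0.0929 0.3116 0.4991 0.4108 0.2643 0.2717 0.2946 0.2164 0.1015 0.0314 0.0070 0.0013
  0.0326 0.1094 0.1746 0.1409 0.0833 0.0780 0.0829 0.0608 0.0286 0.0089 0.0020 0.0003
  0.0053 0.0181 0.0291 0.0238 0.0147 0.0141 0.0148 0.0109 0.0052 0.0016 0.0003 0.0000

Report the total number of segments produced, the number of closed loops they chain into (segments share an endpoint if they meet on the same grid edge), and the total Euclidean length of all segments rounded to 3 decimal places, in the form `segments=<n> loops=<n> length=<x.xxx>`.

segments=16 loops=2 length=11.930

cell (1,4): code 0100 → (1.156,5.000)–(2.000,4.307)
cell (1,5): code 1100 → (1.192,6.000)–(1.156,5.000)
cell (1,6): code 1000 → (2.000,6.773)–(1.192,6.000)
cell (2,4): code 0110 → (2.000,4.307)–(3.000,4.072)
cell (2,6): code 1101 → (2.396,7.000)–(2.000,6.773)
cell (2,7): code 1000 → (3.000,7.205)–(2.396,7.000)
cell (3,4): code 0110 → (3.000,4.072)–(4.000,4.160)
cell (3,7): code 1001 → (4.000,7.139)–(3.000,7.205)
cell (4,1): code 0100 → (4.886,2.000)–(5.000,1.915)
cell (4,2): code 1000 → (5.000,2.286)–(4.886,2.000)
cell (4,4): code 0010 → (4.000,4.160)–(4.763,5.000)
cell (4,5): code 0011 → (4.763,5.000)–(4.993,6.000)
cell (4,6): code 0011 → (4.993,6.000)–(4.224,7.000)
cell (4,7): code 0001 → (4.224,7.000)–(4.000,7.139)
cell (5,1): code 0010 → (5.000,1.915)–(5.119,2.000)
cell (5,2): code 0001 → (5.119,2.000)–(5.000,2.286)
total: 16 segments, chained into 2 closed loop(s), length Σ = 11.930382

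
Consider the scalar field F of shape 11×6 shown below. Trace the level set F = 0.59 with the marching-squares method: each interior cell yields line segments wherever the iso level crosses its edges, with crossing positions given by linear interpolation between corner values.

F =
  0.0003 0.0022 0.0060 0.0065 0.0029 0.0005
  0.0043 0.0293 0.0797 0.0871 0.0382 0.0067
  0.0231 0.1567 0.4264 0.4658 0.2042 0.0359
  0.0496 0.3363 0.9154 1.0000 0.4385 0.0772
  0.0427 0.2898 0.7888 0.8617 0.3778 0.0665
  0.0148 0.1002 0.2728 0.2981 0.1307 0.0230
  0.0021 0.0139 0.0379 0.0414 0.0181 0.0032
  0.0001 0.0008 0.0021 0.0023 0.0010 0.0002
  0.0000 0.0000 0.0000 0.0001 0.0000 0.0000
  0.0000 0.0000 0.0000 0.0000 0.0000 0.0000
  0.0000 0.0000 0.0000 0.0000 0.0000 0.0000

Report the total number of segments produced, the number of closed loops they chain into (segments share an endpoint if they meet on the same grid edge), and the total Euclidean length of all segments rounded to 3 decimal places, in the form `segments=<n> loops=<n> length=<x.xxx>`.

cell (2,1): code 0100 → (2.335,2.000)–(3.000,1.438)
cell (2,2): code 1100 → (2.232,3.000)–(2.335,2.000)
cell (2,3): code 1000 → (3.000,3.730)–(2.232,3.000)
cell (3,1): code 0110 → (3.000,1.438)–(4.000,1.602)
cell (3,3): code 1001 → (4.000,3.561)–(3.000,3.730)
cell (4,1): code 0010 → (4.000,1.602)–(4.385,2.000)
cell (4,2): code 0011 → (4.385,2.000)–(4.482,3.000)
cell (4,3): code 0001 → (4.482,3.000)–(4.000,3.561)
total: 8 segments, chained into 1 closed loop(s), length Σ = 7.261838

segments=8 loops=1 length=7.262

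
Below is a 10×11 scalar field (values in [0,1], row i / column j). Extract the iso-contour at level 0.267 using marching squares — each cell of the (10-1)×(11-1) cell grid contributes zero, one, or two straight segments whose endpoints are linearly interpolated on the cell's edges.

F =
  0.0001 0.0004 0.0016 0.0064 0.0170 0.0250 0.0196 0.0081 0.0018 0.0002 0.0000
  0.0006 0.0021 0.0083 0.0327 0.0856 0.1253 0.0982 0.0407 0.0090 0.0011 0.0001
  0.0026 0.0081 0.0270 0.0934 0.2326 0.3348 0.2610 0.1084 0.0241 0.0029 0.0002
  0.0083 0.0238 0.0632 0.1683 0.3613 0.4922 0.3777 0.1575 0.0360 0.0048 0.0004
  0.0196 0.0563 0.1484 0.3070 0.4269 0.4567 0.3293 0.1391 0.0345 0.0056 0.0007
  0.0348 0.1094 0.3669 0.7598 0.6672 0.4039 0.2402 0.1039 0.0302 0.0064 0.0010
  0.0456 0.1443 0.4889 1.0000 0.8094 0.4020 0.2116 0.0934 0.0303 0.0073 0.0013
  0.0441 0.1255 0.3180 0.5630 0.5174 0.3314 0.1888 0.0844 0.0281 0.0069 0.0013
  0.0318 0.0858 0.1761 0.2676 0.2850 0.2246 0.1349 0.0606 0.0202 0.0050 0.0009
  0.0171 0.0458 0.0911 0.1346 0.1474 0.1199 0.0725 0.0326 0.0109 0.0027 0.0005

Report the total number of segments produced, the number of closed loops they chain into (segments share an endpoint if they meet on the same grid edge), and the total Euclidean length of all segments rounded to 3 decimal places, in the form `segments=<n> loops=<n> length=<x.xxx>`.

segments=24 loops=1 length=17.777

cell (1,4): code 0100 → (1.676,5.000)–(2.000,4.337)
cell (1,5): code 1000 → (2.000,5.919)–(1.676,5.000)
cell (2,3): code 0100 → (2.267,4.000)–(3.000,3.511)
cell (2,4): code 1110 → (2.000,4.337)–(2.267,4.000)
cell (2,5): code 1101 → (2.051,6.000)–(2.000,5.919)
cell (2,6): code 1000 → (3.000,6.503)–(2.051,6.000)
cell (3,2): code 0100 → (3.712,3.000)–(4.000,2.748)
cell (3,3): code 1110 → (3.000,3.511)–(3.712,3.000)
cell (3,6): code 1001 → (4.000,6.328)–(3.000,6.503)
cell (4,1): code 0100 → (4.543,2.000)–(5.000,1.612)
cell (4,2): code 1110 → (4.000,2.748)–(4.543,2.000)
cell (4,5): code 1011 → (5.000,5.836)–(4.699,6.000)
cell (4,6): code 0001 → (4.699,6.000)–(4.000,6.328)
cell (5,1): code 0110 → (5.000,1.612)–(6.000,1.356)
cell (5,5): code 1001 → (6.000,5.709)–(5.000,5.836)
cell (6,1): code 0110 → (6.000,1.356)–(7.000,1.735)
cell (6,5): code 1001 → (7.000,5.452)–(6.000,5.709)
cell (7,1): code 0010 → (7.000,1.735)–(7.359,2.000)
cell (7,2): code 0111 → (7.359,2.000)–(8.000,2.993)
cell (7,4): code 1011 → (8.000,4.298)–(7.603,5.000)
cell (7,5): code 0001 → (7.603,5.000)–(7.000,5.452)
cell (8,2): code 0010 → (8.000,2.993)–(8.005,3.000)
cell (8,3): code 0011 → (8.005,3.000)–(8.131,4.000)
cell (8,4): code 0001 → (8.131,4.000)–(8.000,4.298)
total: 24 segments, chained into 1 closed loop(s), length Σ = 17.777401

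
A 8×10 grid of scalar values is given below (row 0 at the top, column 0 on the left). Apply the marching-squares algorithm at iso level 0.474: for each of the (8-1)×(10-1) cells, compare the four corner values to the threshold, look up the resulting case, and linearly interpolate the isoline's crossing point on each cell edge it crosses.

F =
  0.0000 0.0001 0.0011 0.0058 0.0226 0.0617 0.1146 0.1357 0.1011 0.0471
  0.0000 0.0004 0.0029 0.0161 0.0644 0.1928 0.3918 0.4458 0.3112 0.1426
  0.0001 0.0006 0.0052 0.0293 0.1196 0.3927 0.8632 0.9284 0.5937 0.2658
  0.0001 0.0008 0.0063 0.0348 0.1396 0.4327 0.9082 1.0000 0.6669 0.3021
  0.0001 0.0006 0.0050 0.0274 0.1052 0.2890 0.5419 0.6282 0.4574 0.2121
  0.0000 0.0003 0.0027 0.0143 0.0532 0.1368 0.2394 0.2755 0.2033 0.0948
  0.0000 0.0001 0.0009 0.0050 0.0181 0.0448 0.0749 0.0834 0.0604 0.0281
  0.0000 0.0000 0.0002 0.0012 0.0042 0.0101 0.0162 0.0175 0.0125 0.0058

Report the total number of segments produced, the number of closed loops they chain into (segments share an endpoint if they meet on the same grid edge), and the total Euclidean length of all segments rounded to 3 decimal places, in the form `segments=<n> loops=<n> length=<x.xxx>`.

cell (1,5): code 0100 → (1.174,6.000)–(2.000,5.173)
cell (1,6): code 1100 → (1.058,7.000)–(1.174,6.000)
cell (1,7): code 1100 → (1.576,8.000)–(1.058,7.000)
cell (1,8): code 1000 → (2.000,8.365)–(1.576,8.000)
cell (2,5): code 0110 → (2.000,5.173)–(3.000,5.087)
cell (2,8): code 1001 → (3.000,8.529)–(2.000,8.365)
cell (3,5): code 0110 → (3.000,5.087)–(4.000,5.732)
cell (3,7): code 1011 → (4.000,7.903)–(3.921,8.000)
cell (3,8): code 0001 → (3.921,8.000)–(3.000,8.529)
cell (4,5): code 0010 → (4.000,5.732)–(4.224,6.000)
cell (4,6): code 0011 → (4.224,6.000)–(4.437,7.000)
cell (4,7): code 0001 → (4.437,7.000)–(4.000,7.903)
total: 12 segments, chained into 1 closed loop(s), length Σ = 10.630252

segments=12 loops=1 length=10.630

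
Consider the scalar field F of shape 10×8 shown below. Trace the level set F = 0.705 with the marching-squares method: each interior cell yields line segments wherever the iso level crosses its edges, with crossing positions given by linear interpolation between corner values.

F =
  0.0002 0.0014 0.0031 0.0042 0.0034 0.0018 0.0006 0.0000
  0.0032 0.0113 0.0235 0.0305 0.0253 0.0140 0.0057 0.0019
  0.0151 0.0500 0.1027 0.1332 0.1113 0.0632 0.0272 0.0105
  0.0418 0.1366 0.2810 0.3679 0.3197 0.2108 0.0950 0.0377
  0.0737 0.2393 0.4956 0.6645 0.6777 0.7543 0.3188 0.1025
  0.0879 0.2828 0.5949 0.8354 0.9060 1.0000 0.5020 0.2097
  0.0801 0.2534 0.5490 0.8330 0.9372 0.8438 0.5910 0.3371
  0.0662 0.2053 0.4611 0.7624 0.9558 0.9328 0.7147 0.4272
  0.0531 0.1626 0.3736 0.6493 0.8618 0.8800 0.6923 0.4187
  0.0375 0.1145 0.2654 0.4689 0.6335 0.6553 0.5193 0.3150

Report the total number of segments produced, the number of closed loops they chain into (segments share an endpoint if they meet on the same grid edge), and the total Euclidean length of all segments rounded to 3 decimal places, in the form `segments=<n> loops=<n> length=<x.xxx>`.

segments=18 loops=1 length=13.705

cell (3,4): code 0100 → (3.909,5.000)–(4.000,4.356)
cell (3,5): code 1000 → (4.000,5.113)–(3.909,5.000)
cell (4,2): code 0100 → (4.237,3.000)–(5.000,2.458)
cell (4,3): code 1100 → (4.120,4.000)–(4.237,3.000)
cell (4,4): code 1110 → (4.000,4.356)–(4.120,4.000)
cell (4,5): code 1001 → (5.000,5.592)–(4.000,5.113)
cell (5,2): code 0110 → (5.000,2.458)–(6.000,2.549)
cell (5,5): code 1001 → (6.000,5.549)–(5.000,5.592)
cell (6,2): code 0110 → (6.000,2.549)–(7.000,2.809)
cell (6,5): code 1101 → (6.922,6.000)–(6.000,5.549)
cell (6,6): code 1000 → (7.000,6.034)–(6.922,6.000)
cell (7,2): code 0010 → (7.000,2.809)–(7.508,3.000)
cell (7,3): code 0111 → (7.508,3.000)–(8.000,3.262)
cell (7,5): code 1011 → (8.000,5.932)–(7.433,6.000)
cell (7,6): code 0001 → (7.433,6.000)–(7.000,6.034)
cell (8,3): code 0010 → (8.000,3.262)–(8.687,4.000)
cell (8,4): code 0011 → (8.687,4.000)–(8.779,5.000)
cell (8,5): code 0001 → (8.779,5.000)–(8.000,5.932)
total: 18 segments, chained into 1 closed loop(s), length Σ = 13.704950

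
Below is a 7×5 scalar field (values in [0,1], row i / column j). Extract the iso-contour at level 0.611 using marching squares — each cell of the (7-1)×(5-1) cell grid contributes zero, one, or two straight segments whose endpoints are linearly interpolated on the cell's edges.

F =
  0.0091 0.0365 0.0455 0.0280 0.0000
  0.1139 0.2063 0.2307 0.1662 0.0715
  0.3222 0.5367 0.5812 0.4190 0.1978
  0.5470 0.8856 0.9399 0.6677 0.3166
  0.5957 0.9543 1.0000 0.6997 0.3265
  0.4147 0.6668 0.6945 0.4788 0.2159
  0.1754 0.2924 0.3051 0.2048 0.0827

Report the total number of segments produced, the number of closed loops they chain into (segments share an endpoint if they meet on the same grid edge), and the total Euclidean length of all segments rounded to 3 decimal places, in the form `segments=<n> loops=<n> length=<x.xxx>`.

segments=12 loops=1 length=9.922

cell (2,0): code 0100 → (2.213,1.000)–(3.000,0.189)
cell (2,1): code 1100 → (2.083,2.000)–(2.213,1.000)
cell (2,2): code 1100 → (2.772,3.000)–(2.083,2.000)
cell (2,3): code 1000 → (3.000,3.161)–(2.772,3.000)
cell (3,0): code 0110 → (3.000,0.189)–(4.000,0.043)
cell (3,3): code 1001 → (4.000,3.238)–(3.000,3.161)
cell (4,0): code 0110 → (4.000,0.043)–(5.000,0.779)
cell (4,2): code 1011 → (5.000,2.387)–(4.402,3.000)
cell (4,3): code 0001 → (4.402,3.000)–(4.000,3.238)
cell (5,0): code 0010 → (5.000,0.779)–(5.149,1.000)
cell (5,1): code 0011 → (5.149,1.000)–(5.214,2.000)
cell (5,2): code 0001 → (5.214,2.000)–(5.000,2.387)
total: 12 segments, chained into 1 closed loop(s), length Σ = 9.922166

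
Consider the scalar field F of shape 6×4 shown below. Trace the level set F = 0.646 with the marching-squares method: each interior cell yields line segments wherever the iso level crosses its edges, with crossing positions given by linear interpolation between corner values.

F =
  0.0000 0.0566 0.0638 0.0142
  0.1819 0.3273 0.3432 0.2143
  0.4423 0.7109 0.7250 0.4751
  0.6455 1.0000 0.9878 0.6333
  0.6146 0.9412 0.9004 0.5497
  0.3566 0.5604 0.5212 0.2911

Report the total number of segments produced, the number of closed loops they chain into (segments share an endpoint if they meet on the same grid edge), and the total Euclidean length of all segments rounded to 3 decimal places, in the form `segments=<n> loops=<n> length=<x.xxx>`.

cell (1,0): code 0100 → (1.831,1.000)–(2.000,0.758)
cell (1,1): code 1100 → (1.793,2.000)–(1.831,1.000)
cell (1,2): code 1000 → (2.000,2.316)–(1.793,2.000)
cell (2,0): code 0110 → (2.000,0.758)–(3.000,0.001)
cell (2,2): code 1001 → (3.000,2.964)–(2.000,2.316)
cell (3,0): code 0110 → (3.000,0.001)–(4.000,0.096)
cell (3,2): code 1001 → (4.000,2.725)–(3.000,2.964)
cell (4,0): code 0010 → (4.000,0.096)–(4.775,1.000)
cell (4,1): code 0011 → (4.775,1.000)–(4.671,2.000)
cell (4,2): code 0001 → (4.671,2.000)–(4.000,2.725)
total: 10 segments, chained into 1 closed loop(s), length Σ = 9.336172

segments=10 loops=1 length=9.336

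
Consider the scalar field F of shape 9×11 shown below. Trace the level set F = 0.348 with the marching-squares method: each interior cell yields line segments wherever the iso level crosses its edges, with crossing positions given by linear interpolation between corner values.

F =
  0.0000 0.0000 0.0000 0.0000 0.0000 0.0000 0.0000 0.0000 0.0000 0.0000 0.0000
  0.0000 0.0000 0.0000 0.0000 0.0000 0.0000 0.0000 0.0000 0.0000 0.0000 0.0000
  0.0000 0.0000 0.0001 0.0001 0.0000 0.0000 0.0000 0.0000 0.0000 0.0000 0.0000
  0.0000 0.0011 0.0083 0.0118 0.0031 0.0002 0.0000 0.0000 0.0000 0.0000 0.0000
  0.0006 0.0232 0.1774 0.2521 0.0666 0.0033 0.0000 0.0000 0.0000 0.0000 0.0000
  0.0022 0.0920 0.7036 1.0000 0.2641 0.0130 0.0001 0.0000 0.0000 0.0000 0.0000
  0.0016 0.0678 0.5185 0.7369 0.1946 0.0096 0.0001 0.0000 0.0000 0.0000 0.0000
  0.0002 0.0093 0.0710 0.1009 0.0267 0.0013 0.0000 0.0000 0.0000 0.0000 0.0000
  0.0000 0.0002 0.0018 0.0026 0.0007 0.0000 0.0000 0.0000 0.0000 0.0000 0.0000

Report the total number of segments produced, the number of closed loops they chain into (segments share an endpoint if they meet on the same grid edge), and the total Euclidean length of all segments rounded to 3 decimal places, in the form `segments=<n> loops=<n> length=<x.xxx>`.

segments=8 loops=1 length=7.694

cell (4,1): code 0100 → (4.324,2.000)–(5.000,1.419)
cell (4,2): code 1100 → (4.128,3.000)–(4.324,2.000)
cell (4,3): code 1000 → (5.000,3.886)–(4.128,3.000)
cell (5,1): code 0110 → (5.000,1.419)–(6.000,1.622)
cell (5,3): code 1001 → (6.000,3.717)–(5.000,3.886)
cell (6,1): code 0010 → (6.000,1.622)–(6.381,2.000)
cell (6,2): code 0011 → (6.381,2.000)–(6.611,3.000)
cell (6,3): code 0001 → (6.611,3.000)–(6.000,3.717)
total: 8 segments, chained into 1 closed loop(s), length Σ = 7.693618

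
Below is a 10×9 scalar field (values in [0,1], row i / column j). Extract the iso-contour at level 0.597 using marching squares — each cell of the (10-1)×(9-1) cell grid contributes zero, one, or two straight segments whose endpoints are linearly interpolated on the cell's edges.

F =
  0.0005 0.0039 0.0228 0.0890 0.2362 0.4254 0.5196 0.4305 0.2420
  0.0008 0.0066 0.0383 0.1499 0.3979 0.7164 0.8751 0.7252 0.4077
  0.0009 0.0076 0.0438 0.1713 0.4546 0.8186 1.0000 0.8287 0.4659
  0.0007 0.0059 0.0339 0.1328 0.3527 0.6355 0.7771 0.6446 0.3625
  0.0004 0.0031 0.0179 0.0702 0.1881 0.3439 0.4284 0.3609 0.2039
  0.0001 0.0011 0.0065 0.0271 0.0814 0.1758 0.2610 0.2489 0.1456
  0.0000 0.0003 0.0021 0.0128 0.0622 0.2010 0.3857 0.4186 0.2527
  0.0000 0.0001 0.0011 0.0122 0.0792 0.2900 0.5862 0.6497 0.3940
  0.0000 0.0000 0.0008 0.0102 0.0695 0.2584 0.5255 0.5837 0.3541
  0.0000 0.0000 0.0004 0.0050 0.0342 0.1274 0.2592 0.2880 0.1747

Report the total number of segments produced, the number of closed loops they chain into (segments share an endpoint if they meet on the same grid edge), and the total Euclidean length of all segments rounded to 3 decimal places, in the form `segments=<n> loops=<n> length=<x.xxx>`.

segments=16 loops=2 length=13.242

cell (0,4): code 0100 → (0.590,5.000)–(1.000,4.625)
cell (0,5): code 1100 → (0.218,6.000)–(0.590,5.000)
cell (0,6): code 1100 → (0.565,7.000)–(0.218,6.000)
cell (0,7): code 1000 → (1.000,7.404)–(0.565,7.000)
cell (1,4): code 0110 → (1.000,4.625)–(2.000,4.391)
cell (1,7): code 1001 → (2.000,7.639)–(1.000,7.404)
cell (2,4): code 0110 → (2.000,4.391)–(3.000,4.864)
cell (2,7): code 1001 → (3.000,7.169)–(2.000,7.639)
cell (3,4): code 0010 → (3.000,4.864)–(3.132,5.000)
cell (3,5): code 0011 → (3.132,5.000)–(3.516,6.000)
cell (3,6): code 0011 → (3.516,6.000)–(3.168,7.000)
cell (3,7): code 0001 → (3.168,7.000)–(3.000,7.169)
cell (6,6): code 0100 → (6.772,7.000)–(7.000,6.170)
cell (6,7): code 1000 → (7.000,7.206)–(6.772,7.000)
cell (7,6): code 0010 → (7.000,6.170)–(7.798,7.000)
cell (7,7): code 0001 → (7.798,7.000)–(7.000,7.206)
total: 16 segments, chained into 2 closed loop(s), length Σ = 13.242408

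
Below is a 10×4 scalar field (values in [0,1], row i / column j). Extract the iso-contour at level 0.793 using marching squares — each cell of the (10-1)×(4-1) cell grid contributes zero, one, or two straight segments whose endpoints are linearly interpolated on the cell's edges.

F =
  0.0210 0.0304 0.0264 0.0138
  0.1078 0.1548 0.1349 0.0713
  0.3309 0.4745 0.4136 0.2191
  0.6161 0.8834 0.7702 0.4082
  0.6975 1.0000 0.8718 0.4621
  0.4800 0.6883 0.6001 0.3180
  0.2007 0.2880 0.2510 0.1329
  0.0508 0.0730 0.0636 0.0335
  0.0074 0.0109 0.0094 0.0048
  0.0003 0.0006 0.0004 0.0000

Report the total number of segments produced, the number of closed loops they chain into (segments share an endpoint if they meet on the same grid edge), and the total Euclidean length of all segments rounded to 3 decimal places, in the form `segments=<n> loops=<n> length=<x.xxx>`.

cell (2,0): code 0100 → (2.779,1.000)–(3.000,0.662)
cell (2,1): code 1000 → (3.000,1.799)–(2.779,1.000)
cell (3,0): code 0110 → (3.000,0.662)–(4.000,0.316)
cell (3,1): code 1101 → (3.224,2.000)–(3.000,1.799)
cell (3,2): code 1000 → (4.000,2.192)–(3.224,2.000)
cell (4,0): code 0010 → (4.000,0.316)–(4.664,1.000)
cell (4,1): code 0011 → (4.664,1.000)–(4.290,2.000)
cell (4,2): code 0001 → (4.290,2.000)–(4.000,2.192)
total: 8 segments, chained into 1 closed loop(s), length Σ = 5.760744

segments=8 loops=1 length=5.761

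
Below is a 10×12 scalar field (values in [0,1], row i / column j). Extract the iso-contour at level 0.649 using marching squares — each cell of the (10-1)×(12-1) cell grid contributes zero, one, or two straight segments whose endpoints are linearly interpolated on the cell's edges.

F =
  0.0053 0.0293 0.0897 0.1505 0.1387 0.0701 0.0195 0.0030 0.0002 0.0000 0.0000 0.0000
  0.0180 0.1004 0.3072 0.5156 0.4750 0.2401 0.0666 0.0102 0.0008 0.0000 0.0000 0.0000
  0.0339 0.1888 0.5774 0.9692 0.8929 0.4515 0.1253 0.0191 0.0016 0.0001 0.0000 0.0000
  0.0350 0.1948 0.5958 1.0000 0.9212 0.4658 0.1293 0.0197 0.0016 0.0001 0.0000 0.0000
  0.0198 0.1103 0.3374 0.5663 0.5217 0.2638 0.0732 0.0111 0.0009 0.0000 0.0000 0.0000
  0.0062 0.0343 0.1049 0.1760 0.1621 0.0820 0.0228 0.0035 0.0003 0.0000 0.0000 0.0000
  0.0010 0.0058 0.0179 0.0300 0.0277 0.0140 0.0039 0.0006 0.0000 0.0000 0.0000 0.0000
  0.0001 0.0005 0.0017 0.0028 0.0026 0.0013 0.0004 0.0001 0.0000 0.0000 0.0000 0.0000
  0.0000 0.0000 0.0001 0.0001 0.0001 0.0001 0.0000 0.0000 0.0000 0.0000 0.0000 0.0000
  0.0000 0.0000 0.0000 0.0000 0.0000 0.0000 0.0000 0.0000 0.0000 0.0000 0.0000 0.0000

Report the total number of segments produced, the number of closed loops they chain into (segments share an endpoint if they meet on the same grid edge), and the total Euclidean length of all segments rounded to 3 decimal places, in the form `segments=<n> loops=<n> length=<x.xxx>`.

segments=8 loops=1 length=7.995

cell (1,2): code 0100 → (1.294,3.000)–(2.000,2.183)
cell (1,3): code 1100 → (1.416,4.000)–(1.294,3.000)
cell (1,4): code 1000 → (2.000,4.553)–(1.416,4.000)
cell (2,2): code 0110 → (2.000,2.183)–(3.000,2.132)
cell (2,4): code 1001 → (3.000,4.598)–(2.000,4.553)
cell (3,2): code 0010 → (3.000,2.132)–(3.809,3.000)
cell (3,3): code 0011 → (3.809,3.000)–(3.681,4.000)
cell (3,4): code 0001 → (3.681,4.000)–(3.000,4.598)
total: 8 segments, chained into 1 closed loop(s), length Σ = 7.994964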